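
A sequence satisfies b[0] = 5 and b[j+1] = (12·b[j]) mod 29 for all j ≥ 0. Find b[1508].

Computing terms: b[0] = 5,  b[1] = 2,  b[2] = 24,  b[3] = 27,  b[4] = 5.
The sequence repeats with period 4.
So b[1508] = b[0 + ((1508-0) mod 4)] = b[0] = 5.

5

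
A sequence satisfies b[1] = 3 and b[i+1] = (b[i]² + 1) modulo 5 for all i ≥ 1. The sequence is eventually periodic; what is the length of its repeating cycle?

3

Computing terms: b[1] = 3, b[2] = 0, b[3] = 1, b[4] = 2, b[5] = 0.
Since b[5] = b[2] = 0, the sequence is eventually periodic: after a pre-period of length 1 it cycles with period 3.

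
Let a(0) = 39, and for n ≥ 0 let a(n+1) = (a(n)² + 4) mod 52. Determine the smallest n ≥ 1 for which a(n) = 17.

1

Computing terms: a(0) = 39; a(1) = 17; a(2) = 33; a(3) = 1; a(4) = 5; a(5) = 29; a(6) = 13; a(7) = 17.
Since a(7) = a(1) = 17, the sequence is eventually periodic: after a pre-period of length 1 it cycles with period 6.
The value 17 first appears (with n ≥ 1) at a(1).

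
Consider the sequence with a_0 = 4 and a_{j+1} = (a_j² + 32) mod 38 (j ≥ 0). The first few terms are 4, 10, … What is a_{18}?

Listing terms: a_0 = 4,  a_1 = 10,  a_2 = 18,  a_3 = 14,  a_4 = 0,  a_5 = 32,  a_6 = 30,  a_7 = 20,  a_8 = 14.
Since a_8 = a_3 = 14, the sequence is eventually periodic: after a pre-period of length 3 it cycles with period 5.
For j ≥ 3, a_j depends only on (j - 3) mod 5. (18 - 3) mod 5 = 0, so a_{18} = a_3 = 14.

14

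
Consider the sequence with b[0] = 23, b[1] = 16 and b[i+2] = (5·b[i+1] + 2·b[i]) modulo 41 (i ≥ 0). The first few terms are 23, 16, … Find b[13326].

b[0] = 23; b[1] = 16; b[2] = 3; b[3] = 6; b[4] = 36; b[5] = 28; b[6] = 7; b[7] = 9; b[8] = 18; b[9] = 26; b[10] = 2; b[11] = 21; b[12] = 27; b[13] = 13; b[14] = 37; b[15] = 6; b[16] = 22; b[17] = 40; b[18] = 39; b[19] = 29; b[20] = 18; b[21] = 25; b[22] = 38; b[23] = 35; b[24] = 5; b[25] = 13; b[26] = 34; b[27] = 32; b[28] = 23; b[29] = 15; b[30] = 39; b[31] = 20; b[32] = 14; b[33] = 28; b[34] = 4; b[35] = 35; b[36] = 19; b[37] = 1; b[38] = 2; b[39] = 12; b[40] = 23; b[41] = 16.
Since (b[40], b[41]) = (b[0], b[1]) = (23, 16) (two consecutive terms determine the rest), the sequence is periodic with period 40.
(13326 - 0) mod 40 = 6, so b[13326] = b[6] = 7.

7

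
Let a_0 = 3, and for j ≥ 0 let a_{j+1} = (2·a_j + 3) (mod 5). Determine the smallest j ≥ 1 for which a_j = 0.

Computing terms: a_0 = 3; a_1 = 4; a_2 = 1; a_3 = 0; a_4 = 3.
The sequence repeats with period 4.
The value 0 first appears (with j ≥ 1) at a_3.

3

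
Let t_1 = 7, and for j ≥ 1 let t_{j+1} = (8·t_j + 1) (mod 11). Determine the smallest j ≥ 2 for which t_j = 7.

11

We have t_1 = 7, t_2 = 2, t_3 = 6, t_4 = 5, t_5 = 8, t_6 = 10, t_7 = 4, t_8 = 0, t_9 = 1, t_{10} = 9, t_{11} = 7.
Since t_{11} = t_1 = 7, the sequence is periodic with period 10.
The value 7 next appears (with j ≥ 2) at t_{11}.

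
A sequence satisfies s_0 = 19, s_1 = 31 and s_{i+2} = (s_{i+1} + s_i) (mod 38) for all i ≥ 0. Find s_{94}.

17

Computing terms: s_0 = 19,  s_1 = 31,  s_2 = 12,  s_3 = 5,  s_4 = 17,  s_5 = 22,  s_6 = 1,  s_7 = 23,  s_8 = 24,  s_9 = 9,  s_{10} = 33,  s_{11} = 4,  s_{12} = 37,  s_{13} = 3,  s_{14} = 2,  s_{15} = 5,  s_{16} = 7,  s_{17} = 12,  s_{18} = 19,  s_{19} = 31.
The sequence repeats with period 18.
So s_{94} = s_{0 + ((94-0) mod 18)} = s_4 = 17.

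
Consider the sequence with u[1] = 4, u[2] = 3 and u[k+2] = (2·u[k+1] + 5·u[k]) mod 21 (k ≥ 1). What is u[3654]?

u[1] = 4; u[2] = 3; u[3] = 5; u[4] = 4; u[5] = 12; u[6] = 2; u[7] = 1; u[8] = 12; u[9] = 8; u[10] = 13; u[11] = 3; u[12] = 8; u[13] = 10; u[14] = 18; u[15] = 2; u[16] = 10; u[17] = 9; u[18] = 5; u[19] = 13; u[20] = 9; u[21] = 20; u[22] = 1; u[23] = 18; u[24] = 20; u[25] = 4; u[26] = 3.
The sequence repeats with period 24.
(3654 - 1) mod 24 = 5, so u[3654] = u[6] = 2.

2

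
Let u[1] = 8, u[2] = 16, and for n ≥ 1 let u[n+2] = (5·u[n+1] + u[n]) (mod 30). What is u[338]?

u[1] = 8, u[2] = 16, u[3] = 28, u[4] = 6, u[5] = 28, u[6] = 26, u[7] = 8, u[8] = 6, u[9] = 8, u[10] = 16.
The sequence repeats with period 8.
(338 - 1) mod 8 = 1, so u[338] = u[2] = 16.

16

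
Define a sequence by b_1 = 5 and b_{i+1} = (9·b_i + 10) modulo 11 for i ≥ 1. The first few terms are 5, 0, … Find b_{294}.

1

Listing terms: b_1 = 5,  b_2 = 0,  b_3 = 10,  b_4 = 1,  b_5 = 8,  b_6 = 5.
The sequence repeats with period 5.
(294 - 1) mod 5 = 3, so b_{294} = b_4 = 1.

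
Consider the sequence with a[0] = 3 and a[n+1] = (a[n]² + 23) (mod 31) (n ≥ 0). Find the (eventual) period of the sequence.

3

Listing terms: a[0] = 3; a[1] = 1; a[2] = 24; a[3] = 10; a[4] = 30; a[5] = 24.
Since a[5] = a[2] = 24, the sequence is eventually periodic: after a pre-period of length 2 it cycles with period 3.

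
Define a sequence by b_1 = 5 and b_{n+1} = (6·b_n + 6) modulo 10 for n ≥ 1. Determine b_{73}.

2

Computing terms: b_1 = 5, b_2 = 6, b_3 = 2, b_4 = 8, b_5 = 4, b_6 = 0, b_7 = 6.
Since b_7 = b_2 = 6, the sequence is eventually periodic: after a pre-period of length 1 it cycles with period 5.
For n ≥ 2, b_n depends only on (n - 2) mod 5. (73 - 2) mod 5 = 1, so b_{73} = b_3 = 2.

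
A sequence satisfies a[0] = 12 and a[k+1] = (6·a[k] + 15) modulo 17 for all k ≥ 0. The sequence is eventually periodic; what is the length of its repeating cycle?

We have a[0] = 12,  a[1] = 2,  a[2] = 10,  a[3] = 7,  a[4] = 6,  a[5] = 0,  a[6] = 15,  a[7] = 3,  a[8] = 16,  a[9] = 9,  a[10] = 1,  a[11] = 4,  a[12] = 5,  a[13] = 11,  a[14] = 13,  a[15] = 8,  a[16] = 12.
Since a[16] = a[0] = 12, the sequence is periodic with period 16.

16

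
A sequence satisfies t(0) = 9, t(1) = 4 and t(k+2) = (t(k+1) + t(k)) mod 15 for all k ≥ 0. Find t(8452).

12

Computing terms: t(0) = 9; t(1) = 4; t(2) = 13; t(3) = 2; t(4) = 0; t(5) = 2; t(6) = 2; t(7) = 4; t(8) = 6; t(9) = 10; t(10) = 1; t(11) = 11; t(12) = 12; t(13) = 8; t(14) = 5; t(15) = 13; t(16) = 3; t(17) = 1; t(18) = 4; t(19) = 5; t(20) = 9; t(21) = 14; t(22) = 8; t(23) = 7; t(24) = 0; t(25) = 7; t(26) = 7; t(27) = 14; t(28) = 6; t(29) = 5; t(30) = 11; t(31) = 1; t(32) = 12; t(33) = 13; t(34) = 10; t(35) = 8; t(36) = 3; t(37) = 11; t(38) = 14; t(39) = 10; t(40) = 9; t(41) = 4.
Since (t(40), t(41)) = (t(0), t(1)) = (9, 4) (two consecutive terms determine the rest), the sequence is periodic with period 40.
(8452 - 0) mod 40 = 12, so t(8452) = t(12) = 12.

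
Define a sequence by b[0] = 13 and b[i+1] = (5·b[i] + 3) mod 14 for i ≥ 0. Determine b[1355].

b[0] = 13, b[1] = 12, b[2] = 7, b[3] = 10, b[4] = 11, b[5] = 2, b[6] = 13.
Since b[6] = b[0] = 13, the sequence is periodic with period 6.
(1355 - 0) mod 6 = 5, so b[1355] = b[5] = 2.

2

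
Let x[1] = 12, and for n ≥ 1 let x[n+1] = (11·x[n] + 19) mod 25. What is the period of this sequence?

25

x[1] = 12; x[2] = 1; x[3] = 5; x[4] = 24; x[5] = 8; x[6] = 7; x[7] = 21; x[8] = 0; x[9] = 19; x[10] = 3; x[11] = 2; x[12] = 16; x[13] = 20; x[14] = 14; x[15] = 23; x[16] = 22; x[17] = 11; x[18] = 15; x[19] = 9; x[20] = 18; x[21] = 17; x[22] = 6; x[23] = 10; x[24] = 4; x[25] = 13; x[26] = 12.
The sequence repeats with period 25.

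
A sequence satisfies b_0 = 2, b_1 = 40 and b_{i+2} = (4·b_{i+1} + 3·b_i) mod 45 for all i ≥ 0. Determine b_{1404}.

Listing terms: b_0 = 2, b_1 = 40, b_2 = 31, b_3 = 19, b_4 = 34, b_5 = 13, b_6 = 19, b_7 = 25, b_8 = 22, b_9 = 28, b_{10} = 43, b_{11} = 31, b_{12} = 28, b_{13} = 25, b_{14} = 4, b_{15} = 1, b_{16} = 16, b_{17} = 22, b_{18} = 1, b_{19} = 25, b_{20} = 13, b_{21} = 37, b_{22} = 7, b_{23} = 4, b_{24} = 37, b_{25} = 25, b_{26} = 31, b_{27} = 19.
Since (b_{26}, b_{27}) = (b_2, b_3) = (31, 19) (two consecutive terms determine the rest), the sequence is eventually periodic: after a pre-period of length 2 it cycles with period 24.
For i ≥ 2, b_i depends only on (i - 2) mod 24. (1404 - 2) mod 24 = 10, so b_{1404} = b_{12} = 28.

28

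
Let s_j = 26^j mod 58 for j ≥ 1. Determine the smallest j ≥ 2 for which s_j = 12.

21

Listing terms: s_1 = 26, s_2 = 38, s_3 = 2, s_4 = 52, s_5 = 18, s_6 = 4, s_7 = 46, s_8 = 36, s_9 = 8, s_{10} = 34, s_{11} = 14, s_{12} = 16, s_{13} = 10, s_{14} = 28, s_{15} = 32, s_{16} = 20, s_{17} = 56, s_{18} = 6, s_{19} = 40, s_{20} = 54, s_{21} = 12, s_{22} = 22, s_{23} = 50, s_{24} = 24, s_{25} = 44, s_{26} = 42, s_{27} = 48, s_{28} = 30, s_{29} = 26.
Since s_{29} = s_1 = 26, the sequence is periodic with period 28.
The value 12 first appears (with j ≥ 2) at s_{21}.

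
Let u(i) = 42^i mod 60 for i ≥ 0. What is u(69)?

12

Listing terms: u(0) = 1, u(1) = 42, u(2) = 24, u(3) = 48, u(4) = 36, u(5) = 12, u(6) = 24.
Since u(6) = u(2) = 24, the sequence is eventually periodic: after a pre-period of length 2 it cycles with period 4.
For i ≥ 2, u(i) depends only on (i - 2) mod 4. (69 - 2) mod 4 = 3, so u(69) = u(5) = 12.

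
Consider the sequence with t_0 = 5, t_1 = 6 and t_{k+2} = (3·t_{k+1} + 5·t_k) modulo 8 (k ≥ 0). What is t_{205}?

Listing terms: t_0 = 5,  t_1 = 6,  t_2 = 3,  t_3 = 7,  t_4 = 4,  t_5 = 7,  t_6 = 1,  t_7 = 6,  t_8 = 7,  t_9 = 3,  t_{10} = 4,  t_{11} = 3,  t_{12} = 5,  t_{13} = 6.
The sequence repeats with period 12.
So t_{205} = t_{0 + ((205-0) mod 12)} = t_1 = 6.

6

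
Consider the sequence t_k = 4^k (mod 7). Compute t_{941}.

We have t_0 = 1,  t_1 = 4,  t_2 = 2,  t_3 = 1.
Since t_3 = t_0 = 1, the sequence is periodic with period 3.
So t_{941} = t_{0 + ((941-0) mod 3)} = t_2 = 2.

2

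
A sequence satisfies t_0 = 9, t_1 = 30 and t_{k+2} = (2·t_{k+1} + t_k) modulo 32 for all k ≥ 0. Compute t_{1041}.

Listing terms: t_0 = 9,  t_1 = 30,  t_2 = 5,  t_3 = 8,  t_4 = 21,  t_5 = 18,  t_6 = 25,  t_7 = 4,  t_8 = 1,  t_9 = 6,  t_{10} = 13,  t_{11} = 0,  t_{12} = 13,  t_{13} = 26,  t_{14} = 1,  t_{15} = 28,  t_{16} = 25,  t_{17} = 14,  t_{18} = 21,  t_{19} = 24,  t_{20} = 5,  t_{21} = 2,  t_{22} = 9,  t_{23} = 20,  t_{24} = 17,  t_{25} = 22,  t_{26} = 29,  t_{27} = 16,  t_{28} = 29,  t_{29} = 10,  t_{30} = 17,  t_{31} = 12,  t_{32} = 9,  t_{33} = 30.
Since (t_{32}, t_{33}) = (t_0, t_1) = (9, 30) (two consecutive terms determine the rest), the sequence is periodic with period 32.
So t_{1041} = t_{0 + ((1041-0) mod 32)} = t_{17} = 14.

14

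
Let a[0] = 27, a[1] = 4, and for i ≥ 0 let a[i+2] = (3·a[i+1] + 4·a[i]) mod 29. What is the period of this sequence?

14

Computing terms: a[0] = 27, a[1] = 4, a[2] = 4, a[3] = 28, a[4] = 13, a[5] = 6, a[6] = 12, a[7] = 2, a[8] = 25, a[9] = 25, a[10] = 1, a[11] = 16, a[12] = 23, a[13] = 17, a[14] = 27, a[15] = 4.
Since (a[14], a[15]) = (a[0], a[1]) = (27, 4) (two consecutive terms determine the rest), the sequence is periodic with period 14.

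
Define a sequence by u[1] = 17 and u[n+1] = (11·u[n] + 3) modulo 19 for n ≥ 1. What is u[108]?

We have u[1] = 17,  u[2] = 0,  u[3] = 3,  u[4] = 17.
Since u[4] = u[1] = 17, the sequence is periodic with period 3.
(108 - 1) mod 3 = 2, so u[108] = u[3] = 3.

3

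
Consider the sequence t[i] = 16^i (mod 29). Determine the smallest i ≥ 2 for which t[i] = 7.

3

t[1] = 16; t[2] = 24; t[3] = 7; t[4] = 25; t[5] = 23; t[6] = 20; t[7] = 1; t[8] = 16.
Since t[8] = t[1] = 16, the sequence is periodic with period 7.
The value 7 first appears (with i ≥ 2) at t[3].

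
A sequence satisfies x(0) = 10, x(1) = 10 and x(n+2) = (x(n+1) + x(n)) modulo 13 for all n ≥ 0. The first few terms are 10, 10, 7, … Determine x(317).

4

We have x(0) = 10,  x(1) = 10,  x(2) = 7,  x(3) = 4,  x(4) = 11,  x(5) = 2,  x(6) = 0,  x(7) = 2,  x(8) = 2,  x(9) = 4,  x(10) = 6,  x(11) = 10,  x(12) = 3,  x(13) = 0,  x(14) = 3,  x(15) = 3,  x(16) = 6,  x(17) = 9,  x(18) = 2,  x(19) = 11,  x(20) = 0,  x(21) = 11,  x(22) = 11,  x(23) = 9,  x(24) = 7,  x(25) = 3,  x(26) = 10,  x(27) = 0,  x(28) = 10,  x(29) = 10.
The sequence repeats with period 28.
So x(317) = x(0 + ((317-0) mod 28)) = x(9) = 4.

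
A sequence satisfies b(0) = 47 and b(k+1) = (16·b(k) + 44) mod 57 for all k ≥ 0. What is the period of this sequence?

9

b(0) = 47, b(1) = 55, b(2) = 12, b(3) = 8, b(4) = 1, b(5) = 3, b(6) = 35, b(7) = 34, b(8) = 18, b(9) = 47.
Since b(9) = b(0) = 47, the sequence is periodic with period 9.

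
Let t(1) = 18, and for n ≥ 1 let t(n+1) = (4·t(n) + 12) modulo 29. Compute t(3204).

19

Listing terms: t(1) = 18, t(2) = 26, t(3) = 0, t(4) = 12, t(5) = 2, t(6) = 20, t(7) = 5, t(8) = 3, t(9) = 24, t(10) = 21, t(11) = 9, t(12) = 19, t(13) = 1, t(14) = 16, t(15) = 18.
The sequence repeats with period 14.
So t(3204) = t(1 + ((3204-1) mod 14)) = t(12) = 19.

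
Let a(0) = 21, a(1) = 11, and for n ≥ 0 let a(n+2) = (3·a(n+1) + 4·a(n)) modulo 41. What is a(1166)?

We have a(0) = 21,  a(1) = 11,  a(2) = 35,  a(3) = 26,  a(4) = 13,  a(5) = 20,  a(6) = 30,  a(7) = 6,  a(8) = 15,  a(9) = 28,  a(10) = 21,  a(11) = 11.
Since (a(10), a(11)) = (a(0), a(1)) = (21, 11) (two consecutive terms determine the rest), the sequence is periodic with period 10.
(1166 - 0) mod 10 = 6, so a(1166) = a(6) = 30.

30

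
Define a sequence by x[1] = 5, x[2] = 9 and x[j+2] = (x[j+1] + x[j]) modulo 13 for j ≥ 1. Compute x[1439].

We have x[1] = 5; x[2] = 9; x[3] = 1; x[4] = 10; x[5] = 11; x[6] = 8; x[7] = 6; x[8] = 1; x[9] = 7; x[10] = 8; x[11] = 2; x[12] = 10; x[13] = 12; x[14] = 9; x[15] = 8; x[16] = 4; x[17] = 12; x[18] = 3; x[19] = 2; x[20] = 5; x[21] = 7; x[22] = 12; x[23] = 6; x[24] = 5; x[25] = 11; x[26] = 3; x[27] = 1; x[28] = 4; x[29] = 5; x[30] = 9.
The sequence repeats with period 28.
(1439 - 1) mod 28 = 10, so x[1439] = x[11] = 2.

2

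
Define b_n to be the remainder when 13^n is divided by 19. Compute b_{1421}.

We have b_0 = 1,  b_1 = 13,  b_2 = 17,  b_3 = 12,  b_4 = 4,  b_5 = 14,  b_6 = 11,  b_7 = 10,  b_8 = 16,  b_9 = 18,  b_{10} = 6,  b_{11} = 2,  b_{12} = 7,  b_{13} = 15,  b_{14} = 5,  b_{15} = 8,  b_{16} = 9,  b_{17} = 3,  b_{18} = 1.
The sequence repeats with period 18.
So b_{1421} = b_{0 + ((1421-0) mod 18)} = b_{17} = 3.

3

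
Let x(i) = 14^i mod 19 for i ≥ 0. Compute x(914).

x(0) = 1,  x(1) = 14,  x(2) = 6,  x(3) = 8,  x(4) = 17,  x(5) = 10,  x(6) = 7,  x(7) = 3,  x(8) = 4,  x(9) = 18,  x(10) = 5,  x(11) = 13,  x(12) = 11,  x(13) = 2,  x(14) = 9,  x(15) = 12,  x(16) = 16,  x(17) = 15,  x(18) = 1.
Since x(18) = x(0) = 1, the sequence is periodic with period 18.
So x(914) = x(0 + ((914-0) mod 18)) = x(14) = 9.

9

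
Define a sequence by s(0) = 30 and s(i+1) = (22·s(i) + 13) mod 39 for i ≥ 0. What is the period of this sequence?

Computing terms: s(0) = 30; s(1) = 10; s(2) = 38; s(3) = 30.
The sequence repeats with period 3.

3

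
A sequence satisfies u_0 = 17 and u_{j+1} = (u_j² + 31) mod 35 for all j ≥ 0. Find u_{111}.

We have u_0 = 17,  u_1 = 5,  u_2 = 21,  u_3 = 17.
The sequence repeats with period 3.
(111 - 0) mod 3 = 0, so u_{111} = u_0 = 17.

17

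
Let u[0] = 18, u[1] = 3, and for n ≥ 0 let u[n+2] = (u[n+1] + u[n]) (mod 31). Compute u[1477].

Computing terms: u[0] = 18; u[1] = 3; u[2] = 21; u[3] = 24; u[4] = 14; u[5] = 7; u[6] = 21; u[7] = 28; u[8] = 18; u[9] = 15; u[10] = 2; u[11] = 17; u[12] = 19; u[13] = 5; u[14] = 24; u[15] = 29; u[16] = 22; u[17] = 20; u[18] = 11; u[19] = 0; u[20] = 11; u[21] = 11; u[22] = 22; u[23] = 2; u[24] = 24; u[25] = 26; u[26] = 19; u[27] = 14; u[28] = 2; u[29] = 16; u[30] = 18; u[31] = 3.
The sequence repeats with period 30.
(1477 - 0) mod 30 = 7, so u[1477] = u[7] = 28.

28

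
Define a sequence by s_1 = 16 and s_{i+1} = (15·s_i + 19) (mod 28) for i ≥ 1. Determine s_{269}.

Listing terms: s_1 = 16; s_2 = 7; s_3 = 12; s_4 = 3; s_5 = 8; s_6 = 27; s_7 = 4; s_8 = 23; s_9 = 0; s_{10} = 19; s_{11} = 24; s_{12} = 15; s_{13} = 20; s_{14} = 11; s_{15} = 16.
Since s_{15} = s_1 = 16, the sequence is periodic with period 14.
(269 - 1) mod 14 = 2, so s_{269} = s_3 = 12.

12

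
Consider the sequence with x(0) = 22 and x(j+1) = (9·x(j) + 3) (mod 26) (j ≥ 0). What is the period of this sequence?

We have x(0) = 22, x(1) = 19, x(2) = 18, x(3) = 9, x(4) = 6, x(5) = 5, x(6) = 22.
Since x(6) = x(0) = 22, the sequence is periodic with period 6.

6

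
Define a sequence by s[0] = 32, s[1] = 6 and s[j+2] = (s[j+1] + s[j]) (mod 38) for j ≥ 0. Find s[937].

s[0] = 32; s[1] = 6; s[2] = 0; s[3] = 6; s[4] = 6; s[5] = 12; s[6] = 18; s[7] = 30; s[8] = 10; s[9] = 2; s[10] = 12; s[11] = 14; s[12] = 26; s[13] = 2; s[14] = 28; s[15] = 30; s[16] = 20; s[17] = 12; s[18] = 32; s[19] = 6.
The sequence repeats with period 18.
So s[937] = s[0 + ((937-0) mod 18)] = s[1] = 6.

6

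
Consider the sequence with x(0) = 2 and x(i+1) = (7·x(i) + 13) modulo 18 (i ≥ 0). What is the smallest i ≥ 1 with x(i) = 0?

Listing terms: x(0) = 2,  x(1) = 9,  x(2) = 4,  x(3) = 5,  x(4) = 12,  x(5) = 7,  x(6) = 8,  x(7) = 15,  x(8) = 10,  x(9) = 11,  x(10) = 0,  x(11) = 13,  x(12) = 14,  x(13) = 3,  x(14) = 16,  x(15) = 17,  x(16) = 6,  x(17) = 1,  x(18) = 2.
The sequence repeats with period 18.
The value 0 first appears (with i ≥ 1) at x(10).

10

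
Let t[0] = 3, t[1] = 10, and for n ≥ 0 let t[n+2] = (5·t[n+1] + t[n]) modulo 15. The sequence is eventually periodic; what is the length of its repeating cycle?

t[0] = 3,  t[1] = 10,  t[2] = 8,  t[3] = 5,  t[4] = 3,  t[5] = 5,  t[6] = 13,  t[7] = 10,  t[8] = 3,  t[9] = 10.
The sequence repeats with period 8.

8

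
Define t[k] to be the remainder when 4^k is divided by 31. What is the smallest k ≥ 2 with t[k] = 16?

We have t[1] = 4, t[2] = 16, t[3] = 2, t[4] = 8, t[5] = 1, t[6] = 4.
The sequence repeats with period 5.
The value 16 first appears (with k ≥ 2) at t[2].

2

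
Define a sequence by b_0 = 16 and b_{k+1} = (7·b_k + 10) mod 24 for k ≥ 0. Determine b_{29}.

18

Listing terms: b_0 = 16, b_1 = 2, b_2 = 0, b_3 = 10, b_4 = 8, b_5 = 18, b_6 = 16.
Since b_6 = b_0 = 16, the sequence is periodic with period 6.
So b_{29} = b_{0 + ((29-0) mod 6)} = b_5 = 18.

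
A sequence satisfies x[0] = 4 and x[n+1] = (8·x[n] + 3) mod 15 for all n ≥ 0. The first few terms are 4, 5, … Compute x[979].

Computing terms: x[0] = 4; x[1] = 5; x[2] = 13; x[3] = 2; x[4] = 4.
Since x[4] = x[0] = 4, the sequence is periodic with period 4.
(979 - 0) mod 4 = 3, so x[979] = x[3] = 2.

2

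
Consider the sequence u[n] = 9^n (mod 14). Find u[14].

u[1] = 9; u[2] = 11; u[3] = 1; u[4] = 9.
The sequence repeats with period 3.
So u[14] = u[1 + ((14-1) mod 3)] = u[2] = 11.

11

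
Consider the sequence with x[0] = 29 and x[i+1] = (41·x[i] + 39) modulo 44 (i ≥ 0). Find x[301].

Computing terms: x[0] = 29, x[1] = 40, x[2] = 7, x[3] = 18, x[4] = 29.
Since x[4] = x[0] = 29, the sequence is periodic with period 4.
(301 - 0) mod 4 = 1, so x[301] = x[1] = 40.

40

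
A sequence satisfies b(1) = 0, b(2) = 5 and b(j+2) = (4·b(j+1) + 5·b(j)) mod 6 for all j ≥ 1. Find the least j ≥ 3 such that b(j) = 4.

Listing terms: b(1) = 0,  b(2) = 5,  b(3) = 2,  b(4) = 3,  b(5) = 4,  b(6) = 1,  b(7) = 0,  b(8) = 5.
The sequence repeats with period 6.
The value 4 first appears (with j ≥ 3) at b(5).

5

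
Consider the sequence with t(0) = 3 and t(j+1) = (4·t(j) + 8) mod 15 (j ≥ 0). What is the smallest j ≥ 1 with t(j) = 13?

t(0) = 3, t(1) = 5, t(2) = 13, t(3) = 0, t(4) = 8, t(5) = 10, t(6) = 3.
Since t(6) = t(0) = 3, the sequence is periodic with period 6.
The value 13 first appears (with j ≥ 1) at t(2).

2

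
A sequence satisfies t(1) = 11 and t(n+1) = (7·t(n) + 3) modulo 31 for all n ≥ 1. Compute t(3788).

27

Computing terms: t(1) = 11; t(2) = 18; t(3) = 5; t(4) = 7; t(5) = 21; t(6) = 26; t(7) = 30; t(8) = 27; t(9) = 6; t(10) = 14; t(11) = 8; t(12) = 28; t(13) = 13; t(14) = 1; t(15) = 10; t(16) = 11.
Since t(16) = t(1) = 11, the sequence is periodic with period 15.
So t(3788) = t(1 + ((3788-1) mod 15)) = t(8) = 27.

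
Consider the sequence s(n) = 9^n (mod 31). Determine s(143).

28

Computing terms: s(0) = 1,  s(1) = 9,  s(2) = 19,  s(3) = 16,  s(4) = 20,  s(5) = 25,  s(6) = 8,  s(7) = 10,  s(8) = 28,  s(9) = 4,  s(10) = 5,  s(11) = 14,  s(12) = 2,  s(13) = 18,  s(14) = 7,  s(15) = 1.
Since s(15) = s(0) = 1, the sequence is periodic with period 15.
So s(143) = s(0 + ((143-0) mod 15)) = s(8) = 28.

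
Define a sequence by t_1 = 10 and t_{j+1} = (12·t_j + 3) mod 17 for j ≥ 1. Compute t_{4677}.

t_1 = 10; t_2 = 4; t_3 = 0; t_4 = 3; t_5 = 5; t_6 = 12; t_7 = 11; t_8 = 16; t_9 = 8; t_{10} = 14; t_{11} = 1; t_{12} = 15; t_{13} = 13; t_{14} = 6; t_{15} = 7; t_{16} = 2; t_{17} = 10.
The sequence repeats with period 16.
So t_{4677} = t_{1 + ((4677-1) mod 16)} = t_5 = 5.

5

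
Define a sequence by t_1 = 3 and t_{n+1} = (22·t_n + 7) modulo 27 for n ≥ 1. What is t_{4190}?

t_1 = 3, t_2 = 19, t_3 = 20, t_4 = 15, t_5 = 13, t_6 = 23, t_7 = 0, t_8 = 7, t_9 = 26, t_{10} = 12, t_{11} = 1, t_{12} = 2, t_{13} = 24, t_{14} = 22, t_{15} = 5, t_{16} = 9, t_{17} = 16, t_{18} = 8, t_{19} = 21, t_{20} = 10, t_{21} = 11, t_{22} = 6, t_{23} = 4, t_{24} = 14, t_{25} = 18, t_{26} = 25, t_{27} = 17, t_{28} = 3.
The sequence repeats with period 27.
(4190 - 1) mod 27 = 4, so t_{4190} = t_5 = 13.

13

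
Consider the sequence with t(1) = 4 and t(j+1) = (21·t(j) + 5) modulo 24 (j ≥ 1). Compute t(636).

t(1) = 4; t(2) = 17; t(3) = 2; t(4) = 23; t(5) = 8; t(6) = 5; t(7) = 14; t(8) = 11; t(9) = 20; t(10) = 17.
Since t(10) = t(2) = 17, the sequence is eventually periodic: after a pre-period of length 1 it cycles with period 8.
For j ≥ 2, t(j) depends only on (j - 2) mod 8. (636 - 2) mod 8 = 2, so t(636) = t(4) = 23.

23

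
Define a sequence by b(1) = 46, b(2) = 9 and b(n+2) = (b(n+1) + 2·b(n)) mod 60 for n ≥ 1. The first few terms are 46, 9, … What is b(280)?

Listing terms: b(1) = 46,  b(2) = 9,  b(3) = 41,  b(4) = 59,  b(5) = 21,  b(6) = 19,  b(7) = 1,  b(8) = 39,  b(9) = 41,  b(10) = 59.
Since (b(9), b(10)) = (b(3), b(4)) = (41, 59) (two consecutive terms determine the rest), the sequence is eventually periodic: after a pre-period of length 2 it cycles with period 6.
For n ≥ 3, b(n) depends only on (n - 3) mod 6. (280 - 3) mod 6 = 1, so b(280) = b(4) = 59.

59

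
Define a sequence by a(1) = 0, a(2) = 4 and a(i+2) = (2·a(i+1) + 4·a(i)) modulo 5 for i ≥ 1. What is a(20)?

We have a(1) = 0, a(2) = 4, a(3) = 3, a(4) = 2, a(5) = 1, a(6) = 0, a(7) = 4.
Since (a(6), a(7)) = (a(1), a(2)) = (0, 4) (two consecutive terms determine the rest), the sequence is periodic with period 5.
(20 - 1) mod 5 = 4, so a(20) = a(5) = 1.

1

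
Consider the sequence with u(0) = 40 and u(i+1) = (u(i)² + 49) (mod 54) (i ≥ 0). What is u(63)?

41

We have u(0) = 40,  u(1) = 29,  u(2) = 26,  u(3) = 23,  u(4) = 38,  u(5) = 35,  u(6) = 32,  u(7) = 47,  u(8) = 44,  u(9) = 41,  u(10) = 2,  u(11) = 53,  u(12) = 50,  u(13) = 11,  u(14) = 8,  u(15) = 5,  u(16) = 20,  u(17) = 17,  u(18) = 14,  u(19) = 29.
Since u(19) = u(1) = 29, the sequence is eventually periodic: after a pre-period of length 1 it cycles with period 18.
For i ≥ 1, u(i) depends only on (i - 1) mod 18. (63 - 1) mod 18 = 8, so u(63) = u(9) = 41.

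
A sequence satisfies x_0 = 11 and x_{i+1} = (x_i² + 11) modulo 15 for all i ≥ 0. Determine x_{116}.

Listing terms: x_0 = 11, x_1 = 12, x_2 = 5, x_3 = 6, x_4 = 2, x_5 = 0, x_6 = 11.
Since x_6 = x_0 = 11, the sequence is periodic with period 6.
(116 - 0) mod 6 = 2, so x_{116} = x_2 = 5.

5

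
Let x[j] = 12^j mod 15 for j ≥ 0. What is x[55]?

x[0] = 1; x[1] = 12; x[2] = 9; x[3] = 3; x[4] = 6; x[5] = 12.
Since x[5] = x[1] = 12, the sequence is eventually periodic: after a pre-period of length 1 it cycles with period 4.
For j ≥ 1, x[j] depends only on (j - 1) mod 4. (55 - 1) mod 4 = 2, so x[55] = x[3] = 3.

3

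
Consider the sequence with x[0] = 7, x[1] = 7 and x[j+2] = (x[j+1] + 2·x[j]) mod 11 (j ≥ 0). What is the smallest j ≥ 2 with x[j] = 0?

4

Listing terms: x[0] = 7, x[1] = 7, x[2] = 10, x[3] = 2, x[4] = 0, x[5] = 4, x[6] = 4, x[7] = 1, x[8] = 9, x[9] = 0, x[10] = 7, x[11] = 7.
Since (x[10], x[11]) = (x[0], x[1]) = (7, 7) (two consecutive terms determine the rest), the sequence is periodic with period 10.
The value 0 first appears (with j ≥ 2) at x[4].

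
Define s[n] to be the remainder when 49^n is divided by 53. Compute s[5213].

Listing terms: s[1] = 49; s[2] = 16; s[3] = 42; s[4] = 44; s[5] = 36; s[6] = 15; s[7] = 46; s[8] = 28; s[9] = 47; s[10] = 24; s[11] = 10; s[12] = 13; s[13] = 1; s[14] = 49.
Since s[14] = s[1] = 49, the sequence is periodic with period 13.
(5213 - 1) mod 13 = 12, so s[5213] = s[13] = 1.

1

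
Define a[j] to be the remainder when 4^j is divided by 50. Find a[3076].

46

We have a[0] = 1; a[1] = 4; a[2] = 16; a[3] = 14; a[4] = 6; a[5] = 24; a[6] = 46; a[7] = 34; a[8] = 36; a[9] = 44; a[10] = 26; a[11] = 4.
Since a[11] = a[1] = 4, the sequence is eventually periodic: after a pre-period of length 1 it cycles with period 10.
For j ≥ 1, a[j] depends only on (j - 1) mod 10. (3076 - 1) mod 10 = 5, so a[3076] = a[6] = 46.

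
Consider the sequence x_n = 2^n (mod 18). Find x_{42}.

Computing terms: x_1 = 2,  x_2 = 4,  x_3 = 8,  x_4 = 16,  x_5 = 14,  x_6 = 10,  x_7 = 2.
The sequence repeats with period 6.
So x_{42} = x_{1 + ((42-1) mod 6)} = x_6 = 10.

10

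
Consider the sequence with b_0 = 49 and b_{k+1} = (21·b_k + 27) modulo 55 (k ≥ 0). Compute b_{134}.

27

Listing terms: b_0 = 49,  b_1 = 11,  b_2 = 38,  b_3 = 0,  b_4 = 27,  b_5 = 44,  b_6 = 16,  b_7 = 33,  b_8 = 5,  b_9 = 22,  b_{10} = 49.
Since b_{10} = b_0 = 49, the sequence is periodic with period 10.
(134 - 0) mod 10 = 4, so b_{134} = b_4 = 27.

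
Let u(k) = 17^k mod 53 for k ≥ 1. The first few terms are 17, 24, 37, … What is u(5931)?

37

We have u(1) = 17; u(2) = 24; u(3) = 37; u(4) = 46; u(5) = 40; u(6) = 44; u(7) = 6; u(8) = 49; u(9) = 38; u(10) = 10; u(11) = 11; u(12) = 28; u(13) = 52; u(14) = 36; u(15) = 29; u(16) = 16; u(17) = 7; u(18) = 13; u(19) = 9; u(20) = 47; u(21) = 4; u(22) = 15; u(23) = 43; u(24) = 42; u(25) = 25; u(26) = 1; u(27) = 17.
The sequence repeats with period 26.
(5931 - 1) mod 26 = 2, so u(5931) = u(3) = 37.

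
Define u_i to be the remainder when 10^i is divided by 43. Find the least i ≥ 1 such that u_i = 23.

10

Listing terms: u_0 = 1, u_1 = 10, u_2 = 14, u_3 = 11, u_4 = 24, u_5 = 25, u_6 = 35, u_7 = 6, u_8 = 17, u_9 = 41, u_{10} = 23, u_{11} = 15, u_{12} = 21, u_{13} = 38, u_{14} = 36, u_{15} = 16, u_{16} = 31, u_{17} = 9, u_{18} = 4, u_{19} = 40, u_{20} = 13, u_{21} = 1.
The sequence repeats with period 21.
The value 23 first appears (with i ≥ 1) at u_{10}.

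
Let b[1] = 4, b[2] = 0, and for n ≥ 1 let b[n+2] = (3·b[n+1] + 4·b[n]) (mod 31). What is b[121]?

4

Listing terms: b[1] = 4,  b[2] = 0,  b[3] = 16,  b[4] = 17,  b[5] = 22,  b[6] = 10,  b[7] = 25,  b[8] = 22,  b[9] = 11,  b[10] = 28,  b[11] = 4,  b[12] = 0.
The sequence repeats with period 10.
So b[121] = b[1 + ((121-1) mod 10)] = b[1] = 4.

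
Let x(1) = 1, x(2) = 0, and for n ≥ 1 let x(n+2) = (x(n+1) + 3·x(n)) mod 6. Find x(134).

0

Listing terms: x(1) = 1,  x(2) = 0,  x(3) = 3,  x(4) = 3,  x(5) = 0,  x(6) = 3.
Since (x(5), x(6)) = (x(2), x(3)) = (0, 3) (two consecutive terms determine the rest), the sequence is eventually periodic: after a pre-period of length 1 it cycles with period 3.
For n ≥ 2, x(n) depends only on (n - 2) mod 3. (134 - 2) mod 3 = 0, so x(134) = x(2) = 0.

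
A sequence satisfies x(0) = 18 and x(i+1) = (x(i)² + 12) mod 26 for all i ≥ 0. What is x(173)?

16

Computing terms: x(0) = 18, x(1) = 24, x(2) = 16, x(3) = 8, x(4) = 24.
Since x(4) = x(1) = 24, the sequence is eventually periodic: after a pre-period of length 1 it cycles with period 3.
For i ≥ 1, x(i) depends only on (i - 1) mod 3. (173 - 1) mod 3 = 1, so x(173) = x(2) = 16.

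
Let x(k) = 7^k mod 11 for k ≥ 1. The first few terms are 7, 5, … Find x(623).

2

x(1) = 7, x(2) = 5, x(3) = 2, x(4) = 3, x(5) = 10, x(6) = 4, x(7) = 6, x(8) = 9, x(9) = 8, x(10) = 1, x(11) = 7.
Since x(11) = x(1) = 7, the sequence is periodic with period 10.
So x(623) = x(1 + ((623-1) mod 10)) = x(3) = 2.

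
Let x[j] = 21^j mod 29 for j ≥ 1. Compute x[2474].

Listing terms: x[1] = 21; x[2] = 6; x[3] = 10; x[4] = 7; x[5] = 2; x[6] = 13; x[7] = 12; x[8] = 20; x[9] = 14; x[10] = 4; x[11] = 26; x[12] = 24; x[13] = 11; x[14] = 28; x[15] = 8; x[16] = 23; x[17] = 19; x[18] = 22; x[19] = 27; x[20] = 16; x[21] = 17; x[22] = 9; x[23] = 15; x[24] = 25; x[25] = 3; x[26] = 5; x[27] = 18; x[28] = 1; x[29] = 21.
Since x[29] = x[1] = 21, the sequence is periodic with period 28.
(2474 - 1) mod 28 = 9, so x[2474] = x[10] = 4.

4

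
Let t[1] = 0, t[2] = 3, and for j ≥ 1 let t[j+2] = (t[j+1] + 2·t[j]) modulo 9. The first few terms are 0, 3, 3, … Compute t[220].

Computing terms: t[1] = 0, t[2] = 3, t[3] = 3, t[4] = 0, t[5] = 6, t[6] = 6, t[7] = 0, t[8] = 3.
Since (t[7], t[8]) = (t[1], t[2]) = (0, 3) (two consecutive terms determine the rest), the sequence is periodic with period 6.
(220 - 1) mod 6 = 3, so t[220] = t[4] = 0.

0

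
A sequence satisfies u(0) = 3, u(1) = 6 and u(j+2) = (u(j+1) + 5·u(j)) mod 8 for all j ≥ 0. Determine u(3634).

4

u(0) = 3,  u(1) = 6,  u(2) = 5,  u(3) = 3,  u(4) = 4,  u(5) = 3,  u(6) = 7,  u(7) = 6,  u(8) = 1,  u(9) = 7,  u(10) = 4,  u(11) = 7,  u(12) = 3,  u(13) = 6.
The sequence repeats with period 12.
(3634 - 0) mod 12 = 10, so u(3634) = u(10) = 4.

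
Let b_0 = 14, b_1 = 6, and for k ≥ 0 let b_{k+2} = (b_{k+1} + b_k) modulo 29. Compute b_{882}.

14

b_0 = 14, b_1 = 6, b_2 = 20, b_3 = 26, b_4 = 17, b_5 = 14, b_6 = 2, b_7 = 16, b_8 = 18, b_9 = 5, b_{10} = 23, b_{11} = 28, b_{12} = 22, b_{13} = 21, b_{14} = 14, b_{15} = 6.
The sequence repeats with period 14.
So b_{882} = b_{0 + ((882-0) mod 14)} = b_0 = 14.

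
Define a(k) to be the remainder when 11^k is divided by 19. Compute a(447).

Listing terms: a(0) = 1; a(1) = 11; a(2) = 7; a(3) = 1.
The sequence repeats with period 3.
So a(447) = a(0 + ((447-0) mod 3)) = a(0) = 1.

1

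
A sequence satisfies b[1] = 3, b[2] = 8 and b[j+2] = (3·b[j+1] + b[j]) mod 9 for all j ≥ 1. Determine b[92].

8

b[1] = 3,  b[2] = 8,  b[3] = 0,  b[4] = 8,  b[5] = 6,  b[6] = 8,  b[7] = 3,  b[8] = 8.
Since (b[7], b[8]) = (b[1], b[2]) = (3, 8) (two consecutive terms determine the rest), the sequence is periodic with period 6.
(92 - 1) mod 6 = 1, so b[92] = b[2] = 8.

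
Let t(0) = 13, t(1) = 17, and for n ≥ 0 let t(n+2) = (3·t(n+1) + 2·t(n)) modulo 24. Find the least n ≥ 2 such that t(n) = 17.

Listing terms: t(0) = 13; t(1) = 17; t(2) = 5; t(3) = 1; t(4) = 13; t(5) = 17.
The sequence repeats with period 4.
The value 17 next appears (with n ≥ 2) at t(5).

5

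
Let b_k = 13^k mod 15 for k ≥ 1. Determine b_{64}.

1

Listing terms: b_1 = 13, b_2 = 4, b_3 = 7, b_4 = 1, b_5 = 13.
Since b_5 = b_1 = 13, the sequence is periodic with period 4.
So b_{64} = b_{1 + ((64-1) mod 4)} = b_4 = 1.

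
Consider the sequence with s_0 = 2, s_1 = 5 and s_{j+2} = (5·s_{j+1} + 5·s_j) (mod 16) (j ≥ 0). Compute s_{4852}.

Computing terms: s_0 = 2,  s_1 = 5,  s_2 = 3,  s_3 = 8,  s_4 = 7,  s_5 = 11,  s_6 = 10,  s_7 = 9,  s_8 = 15,  s_9 = 8,  s_{10} = 3,  s_{11} = 7,  s_{12} = 2,  s_{13} = 13,  s_{14} = 11,  s_{15} = 8,  s_{16} = 15,  s_{17} = 3,  s_{18} = 10,  s_{19} = 1,  s_{20} = 7,  s_{21} = 8,  s_{22} = 11,  s_{23} = 15,  s_{24} = 2,  s_{25} = 5.
The sequence repeats with period 24.
So s_{4852} = s_{0 + ((4852-0) mod 24)} = s_4 = 7.

7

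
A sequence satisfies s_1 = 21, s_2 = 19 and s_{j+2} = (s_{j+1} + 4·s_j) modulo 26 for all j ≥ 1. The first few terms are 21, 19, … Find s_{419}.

Listing terms: s_1 = 21, s_2 = 19, s_3 = 25, s_4 = 23, s_5 = 19, s_6 = 7, s_7 = 5, s_8 = 7, s_9 = 1, s_{10} = 3, s_{11} = 7, s_{12} = 19, s_{13} = 21, s_{14} = 19.
The sequence repeats with period 12.
(419 - 1) mod 12 = 10, so s_{419} = s_{11} = 7.

7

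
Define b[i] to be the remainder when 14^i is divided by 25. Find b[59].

Computing terms: b[0] = 1; b[1] = 14; b[2] = 21; b[3] = 19; b[4] = 16; b[5] = 24; b[6] = 11; b[7] = 4; b[8] = 6; b[9] = 9; b[10] = 1.
The sequence repeats with period 10.
(59 - 0) mod 10 = 9, so b[59] = b[9] = 9.

9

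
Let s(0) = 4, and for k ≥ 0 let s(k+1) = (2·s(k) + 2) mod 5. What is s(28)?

4

Listing terms: s(0) = 4, s(1) = 0, s(2) = 2, s(3) = 1, s(4) = 4.
The sequence repeats with period 4.
So s(28) = s(0 + ((28-0) mod 4)) = s(0) = 4.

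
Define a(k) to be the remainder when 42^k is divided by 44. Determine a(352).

4

We have a(0) = 1,  a(1) = 42,  a(2) = 4,  a(3) = 36,  a(4) = 16,  a(5) = 12,  a(6) = 20,  a(7) = 4.
Since a(7) = a(2) = 4, the sequence is eventually periodic: after a pre-period of length 2 it cycles with period 5.
For k ≥ 2, a(k) depends only on (k - 2) mod 5. (352 - 2) mod 5 = 0, so a(352) = a(2) = 4.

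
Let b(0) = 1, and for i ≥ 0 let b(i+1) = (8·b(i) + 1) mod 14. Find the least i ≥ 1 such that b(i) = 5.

Listing terms: b(0) = 1, b(1) = 9, b(2) = 3, b(3) = 11, b(4) = 5, b(5) = 13, b(6) = 7, b(7) = 1.
The sequence repeats with period 7.
The value 5 first appears (with i ≥ 1) at b(4).

4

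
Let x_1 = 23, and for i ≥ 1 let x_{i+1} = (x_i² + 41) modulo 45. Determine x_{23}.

5

We have x_1 = 23, x_2 = 30, x_3 = 41, x_4 = 12, x_5 = 5, x_6 = 21, x_7 = 32, x_8 = 30.
Since x_8 = x_2 = 30, the sequence is eventually periodic: after a pre-period of length 1 it cycles with period 6.
For i ≥ 2, x_i depends only on (i - 2) mod 6. (23 - 2) mod 6 = 3, so x_{23} = x_5 = 5.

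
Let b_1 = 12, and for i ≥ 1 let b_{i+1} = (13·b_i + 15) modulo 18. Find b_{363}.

b_1 = 12; b_2 = 9; b_3 = 6; b_4 = 3; b_5 = 0; b_6 = 15; b_7 = 12.
Since b_7 = b_1 = 12, the sequence is periodic with period 6.
So b_{363} = b_{1 + ((363-1) mod 6)} = b_3 = 6.

6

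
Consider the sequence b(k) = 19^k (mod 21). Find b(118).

We have b(0) = 1,  b(1) = 19,  b(2) = 4,  b(3) = 13,  b(4) = 16,  b(5) = 10,  b(6) = 1.
Since b(6) = b(0) = 1, the sequence is periodic with period 6.
So b(118) = b(0 + ((118-0) mod 6)) = b(4) = 16.

16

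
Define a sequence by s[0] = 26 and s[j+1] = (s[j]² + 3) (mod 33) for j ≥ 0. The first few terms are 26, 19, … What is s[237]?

Listing terms: s[0] = 26; s[1] = 19; s[2] = 1; s[3] = 4; s[4] = 19.
Since s[4] = s[1] = 19, the sequence is eventually periodic: after a pre-period of length 1 it cycles with period 3.
For j ≥ 1, s[j] depends only on (j - 1) mod 3. (237 - 1) mod 3 = 2, so s[237] = s[3] = 4.

4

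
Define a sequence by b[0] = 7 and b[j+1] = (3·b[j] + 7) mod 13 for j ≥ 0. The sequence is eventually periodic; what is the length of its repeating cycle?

Computing terms: b[0] = 7; b[1] = 2; b[2] = 0; b[3] = 7.
The sequence repeats with period 3.

3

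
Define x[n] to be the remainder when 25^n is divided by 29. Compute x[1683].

x[1] = 25; x[2] = 16; x[3] = 23; x[4] = 24; x[5] = 20; x[6] = 7; x[7] = 1; x[8] = 25.
Since x[8] = x[1] = 25, the sequence is periodic with period 7.
So x[1683] = x[1 + ((1683-1) mod 7)] = x[3] = 23.

23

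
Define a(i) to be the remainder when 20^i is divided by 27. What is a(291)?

a(1) = 20, a(2) = 22, a(3) = 8, a(4) = 25, a(5) = 14, a(6) = 10, a(7) = 11, a(8) = 4, a(9) = 26, a(10) = 7, a(11) = 5, a(12) = 19, a(13) = 2, a(14) = 13, a(15) = 17, a(16) = 16, a(17) = 23, a(18) = 1, a(19) = 20.
Since a(19) = a(1) = 20, the sequence is periodic with period 18.
(291 - 1) mod 18 = 2, so a(291) = a(3) = 8.

8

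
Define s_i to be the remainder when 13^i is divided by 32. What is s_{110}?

We have s_0 = 1, s_1 = 13, s_2 = 9, s_3 = 21, s_4 = 17, s_5 = 29, s_6 = 25, s_7 = 5, s_8 = 1.
Since s_8 = s_0 = 1, the sequence is periodic with period 8.
So s_{110} = s_{0 + ((110-0) mod 8)} = s_6 = 25.

25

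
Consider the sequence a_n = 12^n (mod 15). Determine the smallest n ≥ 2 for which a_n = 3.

We have a_1 = 12; a_2 = 9; a_3 = 3; a_4 = 6; a_5 = 12.
Since a_5 = a_1 = 12, the sequence is periodic with period 4.
The value 3 first appears (with n ≥ 2) at a_3.

3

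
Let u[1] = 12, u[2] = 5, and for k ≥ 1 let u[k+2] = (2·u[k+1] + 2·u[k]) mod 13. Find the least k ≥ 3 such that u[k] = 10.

Computing terms: u[1] = 12; u[2] = 5; u[3] = 8; u[4] = 0; u[5] = 3; u[6] = 6; u[7] = 5; u[8] = 9; u[9] = 2; u[10] = 9; u[11] = 9; u[12] = 10; u[13] = 12; u[14] = 5.
Since (u[13], u[14]) = (u[1], u[2]) = (12, 5) (two consecutive terms determine the rest), the sequence is periodic with period 12.
The value 10 first appears (with k ≥ 3) at u[12].

12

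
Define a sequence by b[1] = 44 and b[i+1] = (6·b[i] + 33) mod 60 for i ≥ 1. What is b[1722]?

27

Computing terms: b[1] = 44,  b[2] = 57,  b[3] = 15,  b[4] = 3,  b[5] = 51,  b[6] = 39,  b[7] = 27,  b[8] = 15.
Since b[8] = b[3] = 15, the sequence is eventually periodic: after a pre-period of length 2 it cycles with period 5.
For i ≥ 3, b[i] depends only on (i - 3) mod 5. (1722 - 3) mod 5 = 4, so b[1722] = b[7] = 27.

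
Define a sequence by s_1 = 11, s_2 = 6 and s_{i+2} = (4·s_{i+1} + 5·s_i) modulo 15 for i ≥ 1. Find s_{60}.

s_1 = 11; s_2 = 6; s_3 = 4; s_4 = 1; s_5 = 9; s_6 = 11; s_7 = 14; s_8 = 6; s_9 = 4.
Since (s_8, s_9) = (s_2, s_3) = (6, 4) (two consecutive terms determine the rest), the sequence is eventually periodic: after a pre-period of length 1 it cycles with period 6.
For i ≥ 2, s_i depends only on (i - 2) mod 6. (60 - 2) mod 6 = 4, so s_{60} = s_6 = 11.

11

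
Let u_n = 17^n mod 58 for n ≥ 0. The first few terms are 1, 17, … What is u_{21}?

Listing terms: u_0 = 1, u_1 = 17, u_2 = 57, u_3 = 41, u_4 = 1.
The sequence repeats with period 4.
(21 - 0) mod 4 = 1, so u_{21} = u_1 = 17.

17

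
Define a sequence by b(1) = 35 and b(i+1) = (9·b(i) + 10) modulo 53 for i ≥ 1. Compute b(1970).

47

Computing terms: b(1) = 35, b(2) = 7, b(3) = 20, b(4) = 31, b(5) = 24, b(6) = 14, b(7) = 30, b(8) = 15, b(9) = 39, b(10) = 43, b(11) = 26, b(12) = 32, b(13) = 33, b(14) = 42, b(15) = 17, b(16) = 4, b(17) = 46, b(18) = 0, b(19) = 10, b(20) = 47, b(21) = 9, b(22) = 38, b(23) = 34, b(24) = 51, b(25) = 45, b(26) = 44, b(27) = 35.
Since b(27) = b(1) = 35, the sequence is periodic with period 26.
So b(1970) = b(1 + ((1970-1) mod 26)) = b(20) = 47.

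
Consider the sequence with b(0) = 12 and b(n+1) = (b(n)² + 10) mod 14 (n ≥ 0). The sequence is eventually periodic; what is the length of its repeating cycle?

b(0) = 12, b(1) = 0, b(2) = 10, b(3) = 12.
Since b(3) = b(0) = 12, the sequence is periodic with period 3.

3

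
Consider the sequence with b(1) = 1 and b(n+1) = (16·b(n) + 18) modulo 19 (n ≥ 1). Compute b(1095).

0

We have b(1) = 1,  b(2) = 15,  b(3) = 11,  b(4) = 4,  b(5) = 6,  b(6) = 0,  b(7) = 18,  b(8) = 2,  b(9) = 12,  b(10) = 1.
The sequence repeats with period 9.
So b(1095) = b(1 + ((1095-1) mod 9)) = b(6) = 0.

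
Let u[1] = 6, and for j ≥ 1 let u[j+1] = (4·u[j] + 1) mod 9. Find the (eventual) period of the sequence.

Listing terms: u[1] = 6, u[2] = 7, u[3] = 2, u[4] = 0, u[5] = 1, u[6] = 5, u[7] = 3, u[8] = 4, u[9] = 8, u[10] = 6.
Since u[10] = u[1] = 6, the sequence is periodic with period 9.

9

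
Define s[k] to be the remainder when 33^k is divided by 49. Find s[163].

47

Listing terms: s[1] = 33, s[2] = 11, s[3] = 20, s[4] = 23, s[5] = 24, s[6] = 8, s[7] = 19, s[8] = 39, s[9] = 13, s[10] = 37, s[11] = 45, s[12] = 15, s[13] = 5, s[14] = 18, s[15] = 6, s[16] = 2, s[17] = 17, s[18] = 22, s[19] = 40, s[20] = 46, s[21] = 48, s[22] = 16, s[23] = 38, s[24] = 29, s[25] = 26, s[26] = 25, s[27] = 41, s[28] = 30, s[29] = 10, s[30] = 36, s[31] = 12, s[32] = 4, s[33] = 34, s[34] = 44, s[35] = 31, s[36] = 43, s[37] = 47, s[38] = 32, s[39] = 27, s[40] = 9, s[41] = 3, s[42] = 1, s[43] = 33.
Since s[43] = s[1] = 33, the sequence is periodic with period 42.
So s[163] = s[1 + ((163-1) mod 42)] = s[37] = 47.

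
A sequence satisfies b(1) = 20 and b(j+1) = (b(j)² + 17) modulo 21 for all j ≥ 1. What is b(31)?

We have b(1) = 20, b(2) = 18, b(3) = 5, b(4) = 0, b(5) = 17, b(6) = 12, b(7) = 14, b(8) = 3, b(9) = 5.
Since b(9) = b(3) = 5, the sequence is eventually periodic: after a pre-period of length 2 it cycles with period 6.
For j ≥ 3, b(j) depends only on (j - 3) mod 6. (31 - 3) mod 6 = 4, so b(31) = b(7) = 14.

14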